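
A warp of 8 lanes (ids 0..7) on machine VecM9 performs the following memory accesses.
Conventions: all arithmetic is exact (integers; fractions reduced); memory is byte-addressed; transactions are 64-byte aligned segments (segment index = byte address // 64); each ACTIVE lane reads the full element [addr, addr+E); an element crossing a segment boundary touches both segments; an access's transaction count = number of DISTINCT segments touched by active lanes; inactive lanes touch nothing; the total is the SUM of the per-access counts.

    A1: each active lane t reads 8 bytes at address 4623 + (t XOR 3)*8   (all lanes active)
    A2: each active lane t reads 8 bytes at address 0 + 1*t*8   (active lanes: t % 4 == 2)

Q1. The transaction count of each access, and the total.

A1: 2 transactions
A2: 1 transaction

Answer: 2,1; total 3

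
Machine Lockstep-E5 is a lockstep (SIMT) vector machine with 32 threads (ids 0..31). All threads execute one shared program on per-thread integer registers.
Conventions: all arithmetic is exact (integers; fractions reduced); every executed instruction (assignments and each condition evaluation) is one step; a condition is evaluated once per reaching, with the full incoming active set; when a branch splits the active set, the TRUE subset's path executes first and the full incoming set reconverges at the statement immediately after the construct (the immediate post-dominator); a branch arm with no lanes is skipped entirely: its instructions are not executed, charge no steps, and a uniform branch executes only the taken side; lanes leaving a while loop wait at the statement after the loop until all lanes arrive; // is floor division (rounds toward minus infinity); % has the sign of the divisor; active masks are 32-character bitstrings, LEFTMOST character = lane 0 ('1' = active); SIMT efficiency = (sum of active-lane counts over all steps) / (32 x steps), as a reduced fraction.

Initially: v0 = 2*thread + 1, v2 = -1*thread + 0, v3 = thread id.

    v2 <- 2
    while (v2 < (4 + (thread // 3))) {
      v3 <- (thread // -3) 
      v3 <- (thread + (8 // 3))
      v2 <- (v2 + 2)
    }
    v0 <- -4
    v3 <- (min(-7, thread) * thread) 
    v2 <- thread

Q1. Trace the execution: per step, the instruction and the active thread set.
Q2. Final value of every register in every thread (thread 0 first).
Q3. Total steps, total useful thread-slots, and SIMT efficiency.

step 0: v2 <- 2                      11111111111111111111111111111111
step 1: eval (v2 < (4 + (thread // 3))) 11111111111111111111111111111111
step 2: v3 <- (thread // -3)         11111111111111111111111111111111
step 3: v3 <- (thread + (8 // 3))    11111111111111111111111111111111
step 4: v2 <- (v2 + 2)               11111111111111111111111111111111
step 5: eval (v2 < (4 + (thread // 3))) 11111111111111111111111111111111
step 6: v3 <- (thread // -3)         00011111111111111111111111111111
step 7: v3 <- (thread + (8 // 3))    00011111111111111111111111111111
step 8: v2 <- (v2 + 2)               00011111111111111111111111111111
step 9: eval (v2 < (4 + (thread // 3))) 00011111111111111111111111111111
step 10: v3 <- (thread // -3)         00000000011111111111111111111111
step 11: v3 <- (thread + (8 // 3))    00000000011111111111111111111111
step 12: v2 <- (v2 + 2)               00000000011111111111111111111111
step 13: eval (v2 < (4 + (thread // 3))) 00000000011111111111111111111111
step 14: v3 <- (thread // -3)         00000000000000011111111111111111
step 15: v3 <- (thread + (8 // 3))    00000000000000011111111111111111
step 16: v2 <- (v2 + 2)               00000000000000011111111111111111
step 17: eval (v2 < (4 + (thread // 3))) 00000000000000011111111111111111
step 18: v3 <- (thread // -3)         00000000000000000000011111111111
step 19: v3 <- (thread + (8 // 3))    00000000000000000000011111111111
step 20: v2 <- (v2 + 2)               00000000000000000000011111111111
step 21: eval (v2 < (4 + (thread // 3))) 00000000000000000000011111111111
step 22: v3 <- (thread // -3)         00000000000000000000000000011111
step 23: v3 <- (thread + (8 // 3))    00000000000000000000000000011111
step 24: v2 <- (v2 + 2)               00000000000000000000000000011111
step 25: eval (v2 < (4 + (thread // 3))) 00000000000000000000000000011111
step 26: v0 <- -4                     11111111111111111111111111111111
step 27: v3 <- (min(-7, thread) * thread) 11111111111111111111111111111111
step 28: v2 <- thread                 11111111111111111111111111111111

Answer: 29 steps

v0: -4,-4,-4,-4,-4,-4,-4,-4,-4,-4,-4,-4,-4,-4,-4,-4,-4,-4,-4,-4,-4,-4,-4,-4,-4,-4,-4,-4,-4,-4,-4,-4
v2: 0,1,2,3,4,5,6,7,8,9,10,11,12,13,14,15,16,17,18,19,20,21,22,23,24,25,26,27,28,29,30,31
v3: 0,-7,-14,-21,-28,-35,-42,-49,-56,-63,-70,-77,-84,-91,-98,-105,-112,-119,-126,-133,-140,-147,-154,-161,-168,-175,-182,-189,-196,-203,-210,-217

steps = 29; useful = 628; efficiency = 628/928 = 157/232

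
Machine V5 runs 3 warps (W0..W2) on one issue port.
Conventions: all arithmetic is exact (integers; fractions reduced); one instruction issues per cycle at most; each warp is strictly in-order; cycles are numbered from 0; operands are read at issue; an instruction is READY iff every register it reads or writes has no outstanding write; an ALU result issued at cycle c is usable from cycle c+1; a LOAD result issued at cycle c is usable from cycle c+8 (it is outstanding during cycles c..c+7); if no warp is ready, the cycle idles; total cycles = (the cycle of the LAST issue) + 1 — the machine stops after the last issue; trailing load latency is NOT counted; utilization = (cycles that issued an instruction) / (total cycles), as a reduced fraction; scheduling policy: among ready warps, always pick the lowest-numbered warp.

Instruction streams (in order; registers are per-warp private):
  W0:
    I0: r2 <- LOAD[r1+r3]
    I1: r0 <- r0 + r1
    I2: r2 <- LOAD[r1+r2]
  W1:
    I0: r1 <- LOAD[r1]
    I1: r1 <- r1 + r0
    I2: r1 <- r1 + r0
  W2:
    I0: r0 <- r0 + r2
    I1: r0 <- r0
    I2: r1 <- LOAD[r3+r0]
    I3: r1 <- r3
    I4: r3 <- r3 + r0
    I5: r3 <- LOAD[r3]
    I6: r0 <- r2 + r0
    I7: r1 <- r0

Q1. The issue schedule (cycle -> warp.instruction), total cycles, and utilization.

cycle 0: W0.I0
cycle 1: W0.I1
cycle 2: W1.I0
cycle 3: W2.I0
cycle 4: W2.I1
cycle 5: W2.I2
cycle 6: idle
cycle 7: idle
cycle 8: W0.I2
cycle 9: idle
cycle 10: W1.I1
cycle 11: W1.I2
cycle 12: idle
cycle 13: W2.I3
cycle 14: W2.I4
cycle 15: W2.I5
cycle 16: W2.I6
cycle 17: W2.I7

Answer: 18 cycles, utilization 7/9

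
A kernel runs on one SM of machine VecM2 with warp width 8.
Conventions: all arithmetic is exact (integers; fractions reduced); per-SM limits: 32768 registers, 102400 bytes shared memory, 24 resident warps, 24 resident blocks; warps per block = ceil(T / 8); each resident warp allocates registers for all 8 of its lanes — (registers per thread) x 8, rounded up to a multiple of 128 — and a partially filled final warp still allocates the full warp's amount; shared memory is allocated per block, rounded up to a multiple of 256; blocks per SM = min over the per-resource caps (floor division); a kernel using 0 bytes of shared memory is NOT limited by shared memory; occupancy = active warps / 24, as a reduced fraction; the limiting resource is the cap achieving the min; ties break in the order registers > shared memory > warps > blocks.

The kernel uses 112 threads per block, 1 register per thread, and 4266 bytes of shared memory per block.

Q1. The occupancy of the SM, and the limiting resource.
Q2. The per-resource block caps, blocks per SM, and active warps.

Answer: occupancy 7/12, limited by warps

registers: 18 blocks
shared memory: 23 blocks
warps: 1 block
blocks: 24 blocks

Answer: 1 block, 14 active warps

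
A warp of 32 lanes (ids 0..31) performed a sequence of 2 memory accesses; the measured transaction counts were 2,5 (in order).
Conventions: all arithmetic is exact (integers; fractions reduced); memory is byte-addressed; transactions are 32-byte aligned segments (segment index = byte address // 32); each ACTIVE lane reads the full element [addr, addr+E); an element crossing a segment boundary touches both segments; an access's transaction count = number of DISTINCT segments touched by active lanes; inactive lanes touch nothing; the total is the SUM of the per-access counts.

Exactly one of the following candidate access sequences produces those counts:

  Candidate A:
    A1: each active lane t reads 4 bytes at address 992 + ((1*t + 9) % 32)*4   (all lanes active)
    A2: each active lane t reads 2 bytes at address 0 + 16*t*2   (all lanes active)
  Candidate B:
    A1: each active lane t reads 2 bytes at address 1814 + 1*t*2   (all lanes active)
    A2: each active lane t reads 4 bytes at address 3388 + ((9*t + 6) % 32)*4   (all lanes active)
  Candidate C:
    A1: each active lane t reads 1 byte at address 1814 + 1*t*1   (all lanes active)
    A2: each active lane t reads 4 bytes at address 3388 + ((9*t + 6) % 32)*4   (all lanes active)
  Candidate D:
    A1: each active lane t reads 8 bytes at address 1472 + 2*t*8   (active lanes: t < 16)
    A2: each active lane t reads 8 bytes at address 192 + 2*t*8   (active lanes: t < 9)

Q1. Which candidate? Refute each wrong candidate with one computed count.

A: A1 gives 4 transactions, not 2
B: A1 gives 3 transactions, not 2
D: A1 gives 8 transactions, not 2
C: all counts match (2,5)

Answer: C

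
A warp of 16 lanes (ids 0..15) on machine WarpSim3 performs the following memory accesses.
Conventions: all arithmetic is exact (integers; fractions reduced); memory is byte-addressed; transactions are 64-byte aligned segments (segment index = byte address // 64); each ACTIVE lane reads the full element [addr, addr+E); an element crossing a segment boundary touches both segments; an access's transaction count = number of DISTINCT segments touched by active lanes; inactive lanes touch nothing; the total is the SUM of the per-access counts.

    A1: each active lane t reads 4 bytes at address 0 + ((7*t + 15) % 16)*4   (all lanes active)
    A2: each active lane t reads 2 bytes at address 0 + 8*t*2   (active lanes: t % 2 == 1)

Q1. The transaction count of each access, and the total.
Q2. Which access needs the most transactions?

A1: 1 transaction
A2: 4 transactions

Answer: 1,4; total 5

Answer: A2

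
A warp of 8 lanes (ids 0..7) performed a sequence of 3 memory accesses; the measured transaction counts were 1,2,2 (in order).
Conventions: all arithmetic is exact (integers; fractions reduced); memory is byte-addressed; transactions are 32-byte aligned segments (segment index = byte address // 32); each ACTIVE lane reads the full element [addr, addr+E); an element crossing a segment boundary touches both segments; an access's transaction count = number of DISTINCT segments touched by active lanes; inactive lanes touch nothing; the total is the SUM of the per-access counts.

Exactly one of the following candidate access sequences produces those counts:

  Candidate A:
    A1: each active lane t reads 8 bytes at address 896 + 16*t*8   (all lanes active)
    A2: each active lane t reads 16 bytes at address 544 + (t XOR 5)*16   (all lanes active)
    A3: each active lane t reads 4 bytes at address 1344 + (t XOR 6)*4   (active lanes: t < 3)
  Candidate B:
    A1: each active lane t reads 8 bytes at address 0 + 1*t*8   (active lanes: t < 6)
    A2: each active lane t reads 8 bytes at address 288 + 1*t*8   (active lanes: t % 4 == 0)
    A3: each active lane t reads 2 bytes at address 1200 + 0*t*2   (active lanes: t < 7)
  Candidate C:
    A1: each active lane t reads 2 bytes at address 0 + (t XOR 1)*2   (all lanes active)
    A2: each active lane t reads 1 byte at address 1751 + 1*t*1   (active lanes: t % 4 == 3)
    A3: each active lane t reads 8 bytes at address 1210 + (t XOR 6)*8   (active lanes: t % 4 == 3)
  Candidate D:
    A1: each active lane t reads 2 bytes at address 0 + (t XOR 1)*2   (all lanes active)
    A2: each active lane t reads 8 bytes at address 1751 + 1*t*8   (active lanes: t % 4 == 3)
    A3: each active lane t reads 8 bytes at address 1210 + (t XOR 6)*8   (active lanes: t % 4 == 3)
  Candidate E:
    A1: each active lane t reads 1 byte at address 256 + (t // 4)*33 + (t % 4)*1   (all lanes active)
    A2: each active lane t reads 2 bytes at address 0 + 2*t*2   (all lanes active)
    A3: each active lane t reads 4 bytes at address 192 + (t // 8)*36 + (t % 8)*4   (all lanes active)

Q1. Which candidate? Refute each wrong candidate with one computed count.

A: A1 gives 8 transactions, not 1
B: A1 gives 2 transactions, not 1
C: A2 gives 1 transaction, not 2
E: A1 gives 2 transactions, not 1
D: all counts match (1,2,2)

Answer: D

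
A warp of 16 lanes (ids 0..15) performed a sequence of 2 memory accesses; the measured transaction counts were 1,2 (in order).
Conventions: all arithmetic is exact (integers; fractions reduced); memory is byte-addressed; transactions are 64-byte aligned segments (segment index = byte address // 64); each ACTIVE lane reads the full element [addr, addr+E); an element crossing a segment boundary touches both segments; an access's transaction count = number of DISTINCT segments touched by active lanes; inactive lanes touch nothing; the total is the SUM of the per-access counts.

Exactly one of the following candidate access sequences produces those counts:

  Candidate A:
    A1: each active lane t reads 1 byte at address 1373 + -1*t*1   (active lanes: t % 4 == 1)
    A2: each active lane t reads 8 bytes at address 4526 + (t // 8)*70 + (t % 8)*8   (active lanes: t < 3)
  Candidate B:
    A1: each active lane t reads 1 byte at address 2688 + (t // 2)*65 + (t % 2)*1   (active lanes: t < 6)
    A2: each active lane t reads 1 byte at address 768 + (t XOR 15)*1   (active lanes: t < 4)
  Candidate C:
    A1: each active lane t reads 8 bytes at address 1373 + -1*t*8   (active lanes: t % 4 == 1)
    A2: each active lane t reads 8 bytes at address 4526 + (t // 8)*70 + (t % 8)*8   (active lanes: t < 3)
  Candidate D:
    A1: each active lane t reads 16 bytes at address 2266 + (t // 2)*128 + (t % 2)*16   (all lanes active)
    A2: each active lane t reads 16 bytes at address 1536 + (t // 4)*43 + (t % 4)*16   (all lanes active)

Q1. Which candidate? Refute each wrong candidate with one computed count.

B: A1 gives 3 transactions, not 1
C: A1 gives 3 transactions, not 1
D: A1 gives 8 transactions, not 1
A: all counts match (1,2)

Answer: A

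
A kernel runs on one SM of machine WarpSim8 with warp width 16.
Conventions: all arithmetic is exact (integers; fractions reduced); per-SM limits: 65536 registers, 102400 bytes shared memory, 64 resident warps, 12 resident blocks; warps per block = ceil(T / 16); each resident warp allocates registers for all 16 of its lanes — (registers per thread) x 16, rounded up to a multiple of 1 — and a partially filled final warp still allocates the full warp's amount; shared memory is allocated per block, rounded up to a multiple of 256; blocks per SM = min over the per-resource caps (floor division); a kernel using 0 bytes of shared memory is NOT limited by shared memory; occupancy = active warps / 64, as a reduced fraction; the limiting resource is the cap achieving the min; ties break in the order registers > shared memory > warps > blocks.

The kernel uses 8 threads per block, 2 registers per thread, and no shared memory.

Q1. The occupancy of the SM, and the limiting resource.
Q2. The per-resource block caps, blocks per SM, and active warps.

Answer: occupancy 3/16, limited by blocks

registers: 2048 blocks
shared memory: no limit (kernel uses none)
warps: 64 blocks
blocks: 12 blocks

Answer: 12 blocks, 12 active warps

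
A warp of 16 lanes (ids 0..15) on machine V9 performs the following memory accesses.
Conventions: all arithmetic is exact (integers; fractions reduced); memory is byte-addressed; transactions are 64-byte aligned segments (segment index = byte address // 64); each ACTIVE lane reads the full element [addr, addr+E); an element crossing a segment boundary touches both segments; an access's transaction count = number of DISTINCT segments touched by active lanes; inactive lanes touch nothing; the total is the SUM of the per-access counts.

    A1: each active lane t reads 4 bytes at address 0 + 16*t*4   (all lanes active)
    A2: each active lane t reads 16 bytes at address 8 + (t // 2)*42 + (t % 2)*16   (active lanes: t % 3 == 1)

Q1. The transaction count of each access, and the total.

A1: 16 transactions
A2: 5 transactions

Answer: 16,5; total 21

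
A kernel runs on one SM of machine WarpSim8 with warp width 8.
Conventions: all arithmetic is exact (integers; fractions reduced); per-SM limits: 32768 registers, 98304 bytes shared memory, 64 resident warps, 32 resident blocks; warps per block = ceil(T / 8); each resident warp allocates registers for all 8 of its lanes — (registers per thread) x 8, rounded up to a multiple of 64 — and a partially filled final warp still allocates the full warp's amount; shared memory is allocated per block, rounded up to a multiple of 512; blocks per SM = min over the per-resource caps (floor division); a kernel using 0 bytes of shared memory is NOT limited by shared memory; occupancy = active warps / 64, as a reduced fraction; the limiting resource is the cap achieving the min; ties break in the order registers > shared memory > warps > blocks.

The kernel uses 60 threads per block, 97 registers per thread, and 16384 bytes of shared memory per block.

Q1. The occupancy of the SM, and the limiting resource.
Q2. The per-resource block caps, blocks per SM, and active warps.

Answer: occupancy 1/2, limited by registers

registers: 4 blocks
shared memory: 6 blocks
warps: 8 blocks
blocks: 32 blocks

Answer: 4 blocks, 32 active warps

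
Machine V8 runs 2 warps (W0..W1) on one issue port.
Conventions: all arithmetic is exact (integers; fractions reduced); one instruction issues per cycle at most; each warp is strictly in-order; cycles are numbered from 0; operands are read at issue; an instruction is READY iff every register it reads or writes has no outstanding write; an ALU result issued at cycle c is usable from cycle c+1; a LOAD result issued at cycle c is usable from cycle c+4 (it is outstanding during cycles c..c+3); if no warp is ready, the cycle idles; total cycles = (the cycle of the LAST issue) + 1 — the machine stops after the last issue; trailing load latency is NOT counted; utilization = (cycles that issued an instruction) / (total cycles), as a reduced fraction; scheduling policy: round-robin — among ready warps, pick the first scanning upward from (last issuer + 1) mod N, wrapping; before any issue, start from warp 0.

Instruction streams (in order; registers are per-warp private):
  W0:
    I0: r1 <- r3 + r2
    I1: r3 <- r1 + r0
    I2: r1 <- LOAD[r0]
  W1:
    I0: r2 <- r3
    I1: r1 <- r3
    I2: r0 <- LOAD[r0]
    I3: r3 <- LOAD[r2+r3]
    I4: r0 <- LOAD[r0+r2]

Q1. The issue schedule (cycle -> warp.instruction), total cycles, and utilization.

cycle 0: W0.I0
cycle 1: W1.I0
cycle 2: W0.I1
cycle 3: W1.I1
cycle 4: W0.I2
cycle 5: W1.I2
cycle 6: W1.I3
cycle 7: idle
cycle 8: idle
cycle 9: W1.I4

Answer: 10 cycles, utilization 4/5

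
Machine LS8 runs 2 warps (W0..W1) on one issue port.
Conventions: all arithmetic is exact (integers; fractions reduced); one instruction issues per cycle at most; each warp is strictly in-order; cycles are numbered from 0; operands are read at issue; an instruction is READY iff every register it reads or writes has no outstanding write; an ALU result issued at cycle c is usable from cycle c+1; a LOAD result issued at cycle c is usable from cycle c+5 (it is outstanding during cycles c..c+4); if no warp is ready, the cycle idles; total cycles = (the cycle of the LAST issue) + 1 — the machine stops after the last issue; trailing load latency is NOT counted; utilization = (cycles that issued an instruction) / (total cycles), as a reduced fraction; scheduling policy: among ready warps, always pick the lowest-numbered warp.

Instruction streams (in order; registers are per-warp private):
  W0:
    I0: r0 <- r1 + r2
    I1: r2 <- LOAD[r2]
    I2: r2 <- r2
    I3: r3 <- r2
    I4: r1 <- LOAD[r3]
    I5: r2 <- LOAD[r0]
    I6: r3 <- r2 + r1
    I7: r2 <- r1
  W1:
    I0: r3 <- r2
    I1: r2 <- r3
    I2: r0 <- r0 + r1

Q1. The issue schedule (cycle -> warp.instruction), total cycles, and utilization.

cycle 0: W0.I0
cycle 1: W0.I1
cycle 2: W1.I0
cycle 3: W1.I1
cycle 4: W1.I2
cycle 5: idle
cycle 6: W0.I2
cycle 7: W0.I3
cycle 8: W0.I4
cycle 9: W0.I5
cycle 10: idle
cycle 11: idle
cycle 12: idle
cycle 13: idle
cycle 14: W0.I6
cycle 15: W0.I7

Answer: 16 cycles, utilization 11/16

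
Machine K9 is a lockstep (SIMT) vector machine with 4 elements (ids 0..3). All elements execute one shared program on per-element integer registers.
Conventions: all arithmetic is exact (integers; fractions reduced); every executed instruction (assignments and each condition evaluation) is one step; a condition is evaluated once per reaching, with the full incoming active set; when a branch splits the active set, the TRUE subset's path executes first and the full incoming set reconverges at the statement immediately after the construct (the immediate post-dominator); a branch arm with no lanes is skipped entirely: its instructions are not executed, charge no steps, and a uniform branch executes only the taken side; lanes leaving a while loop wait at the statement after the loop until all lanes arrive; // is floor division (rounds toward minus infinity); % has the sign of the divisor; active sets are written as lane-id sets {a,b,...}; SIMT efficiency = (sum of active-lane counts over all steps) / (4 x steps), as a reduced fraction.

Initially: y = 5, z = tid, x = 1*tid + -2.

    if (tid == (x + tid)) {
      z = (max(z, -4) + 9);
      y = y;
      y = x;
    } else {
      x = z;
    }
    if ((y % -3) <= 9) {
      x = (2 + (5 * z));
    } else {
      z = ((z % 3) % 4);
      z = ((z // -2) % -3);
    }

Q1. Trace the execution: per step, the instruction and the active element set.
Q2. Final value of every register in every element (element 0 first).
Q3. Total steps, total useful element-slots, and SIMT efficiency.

step 0: eval (tid == (x + tid))      {0,1,2,3}
step 1: z <- (max(z, -4) + 9)        {2}
step 2: y <- y                       {2}
step 3: y <- x                       {2}
step 4: x <- z                       {0,1,3}
step 5: eval ((y % -3) <= 9)         {0,1,2,3}
step 6: x <- (2 + (5 * z))           {0,1,2,3}

Answer: 7 steps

y: 5,5,0,5
z: 0,1,11,3
x: 2,7,57,17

steps = 7; useful = 18; efficiency = 18/28 = 9/14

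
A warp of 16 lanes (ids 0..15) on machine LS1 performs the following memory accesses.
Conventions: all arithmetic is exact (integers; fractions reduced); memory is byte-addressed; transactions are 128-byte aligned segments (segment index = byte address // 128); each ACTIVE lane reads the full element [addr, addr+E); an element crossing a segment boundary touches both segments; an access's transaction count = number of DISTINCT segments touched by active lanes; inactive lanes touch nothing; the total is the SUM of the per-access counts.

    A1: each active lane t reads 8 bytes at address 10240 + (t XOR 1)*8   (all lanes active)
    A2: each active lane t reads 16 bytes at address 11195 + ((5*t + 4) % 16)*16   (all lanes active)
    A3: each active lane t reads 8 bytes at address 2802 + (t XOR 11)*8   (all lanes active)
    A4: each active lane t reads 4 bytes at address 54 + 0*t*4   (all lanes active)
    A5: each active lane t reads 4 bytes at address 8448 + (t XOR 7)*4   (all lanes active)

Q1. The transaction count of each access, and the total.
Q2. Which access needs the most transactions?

A1: 1 transaction
A2: 3 transactions
A3: 2 transactions
A4: 1 transaction
A5: 1 transaction

Answer: 1,3,2,1,1; total 8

Answer: A2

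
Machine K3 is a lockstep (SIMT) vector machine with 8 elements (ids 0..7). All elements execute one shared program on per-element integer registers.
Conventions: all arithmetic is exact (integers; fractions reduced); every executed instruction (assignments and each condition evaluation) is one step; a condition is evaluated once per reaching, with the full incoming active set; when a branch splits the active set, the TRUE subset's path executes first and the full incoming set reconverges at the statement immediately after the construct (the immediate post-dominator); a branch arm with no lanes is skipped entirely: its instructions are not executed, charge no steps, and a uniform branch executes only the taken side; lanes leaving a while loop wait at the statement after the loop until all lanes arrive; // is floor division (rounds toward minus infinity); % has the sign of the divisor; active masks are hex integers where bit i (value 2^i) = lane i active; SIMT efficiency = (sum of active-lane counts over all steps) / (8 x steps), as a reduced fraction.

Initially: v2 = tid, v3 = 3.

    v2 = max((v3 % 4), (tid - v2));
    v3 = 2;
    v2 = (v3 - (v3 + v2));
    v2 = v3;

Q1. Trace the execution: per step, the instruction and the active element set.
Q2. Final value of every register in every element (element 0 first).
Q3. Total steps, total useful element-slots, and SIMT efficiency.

step 0: v2 <- max((v3 % 4), (tid - v2)) 0xff
step 1: v3 <- 2                      0xff
step 2: v2 <- (v3 - (v3 + v2))       0xff
step 3: v2 <- v3                     0xff

Answer: 4 steps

v2: 2,2,2,2,2,2,2,2
v3: 2,2,2,2,2,2,2,2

steps = 4; useful = 32; efficiency = 32/32 = 1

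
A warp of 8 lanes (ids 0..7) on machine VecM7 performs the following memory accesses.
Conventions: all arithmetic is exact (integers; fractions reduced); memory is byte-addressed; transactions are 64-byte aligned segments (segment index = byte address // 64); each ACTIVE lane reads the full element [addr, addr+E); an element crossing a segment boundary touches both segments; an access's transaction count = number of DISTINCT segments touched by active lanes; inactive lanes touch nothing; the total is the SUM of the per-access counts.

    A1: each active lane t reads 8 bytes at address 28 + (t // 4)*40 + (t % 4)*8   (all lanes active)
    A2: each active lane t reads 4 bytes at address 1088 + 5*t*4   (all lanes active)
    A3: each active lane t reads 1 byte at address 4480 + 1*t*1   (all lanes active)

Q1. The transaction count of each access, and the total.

A1: 2 transactions
A2: 3 transactions
A3: 1 transaction

Answer: 2,3,1; total 6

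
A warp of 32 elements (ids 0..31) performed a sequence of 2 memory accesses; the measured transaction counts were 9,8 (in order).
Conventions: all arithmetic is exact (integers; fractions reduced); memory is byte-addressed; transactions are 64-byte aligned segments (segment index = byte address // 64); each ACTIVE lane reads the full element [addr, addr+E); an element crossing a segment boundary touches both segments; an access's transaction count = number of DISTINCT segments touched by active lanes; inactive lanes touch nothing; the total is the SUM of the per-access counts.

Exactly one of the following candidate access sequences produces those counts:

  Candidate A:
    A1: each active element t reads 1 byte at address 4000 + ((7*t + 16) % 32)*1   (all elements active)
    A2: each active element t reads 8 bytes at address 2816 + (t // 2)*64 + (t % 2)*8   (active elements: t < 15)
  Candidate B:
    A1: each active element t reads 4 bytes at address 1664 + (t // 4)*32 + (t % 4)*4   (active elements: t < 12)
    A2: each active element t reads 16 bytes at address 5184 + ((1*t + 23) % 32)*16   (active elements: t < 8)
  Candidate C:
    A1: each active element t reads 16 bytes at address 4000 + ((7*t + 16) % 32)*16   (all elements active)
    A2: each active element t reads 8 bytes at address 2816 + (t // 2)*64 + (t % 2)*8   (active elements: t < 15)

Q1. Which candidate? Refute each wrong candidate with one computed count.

A: A1 gives 1 transaction, not 9
B: A1 gives 2 transactions, not 9
C: all counts match (9,8)

Answer: C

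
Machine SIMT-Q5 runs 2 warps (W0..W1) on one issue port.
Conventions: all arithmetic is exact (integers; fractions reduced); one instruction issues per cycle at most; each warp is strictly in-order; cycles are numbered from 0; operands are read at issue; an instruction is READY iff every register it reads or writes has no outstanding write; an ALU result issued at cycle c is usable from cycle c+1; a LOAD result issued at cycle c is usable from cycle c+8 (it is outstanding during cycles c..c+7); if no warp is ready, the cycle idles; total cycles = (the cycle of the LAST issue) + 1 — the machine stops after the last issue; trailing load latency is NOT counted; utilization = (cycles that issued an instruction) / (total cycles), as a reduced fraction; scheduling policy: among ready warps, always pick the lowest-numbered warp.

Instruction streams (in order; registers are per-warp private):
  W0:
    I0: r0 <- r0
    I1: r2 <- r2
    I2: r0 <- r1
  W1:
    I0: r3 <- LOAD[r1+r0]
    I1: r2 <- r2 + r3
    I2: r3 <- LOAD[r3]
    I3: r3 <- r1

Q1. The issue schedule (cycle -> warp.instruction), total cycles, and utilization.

cycle 0: W0.I0
cycle 1: W0.I1
cycle 2: W0.I2
cycle 3: W1.I0
cycle 4: idle
cycle 5: idle
cycle 6: idle
cycle 7: idle
cycle 8: idle
cycle 9: idle
cycle 10: idle
cycle 11: W1.I1
cycle 12: W1.I2
cycle 13: idle
cycle 14: idle
cycle 15: idle
cycle 16: idle
cycle 17: idle
cycle 18: idle
cycle 19: idle
cycle 20: W1.I3

Answer: 21 cycles, utilization 1/3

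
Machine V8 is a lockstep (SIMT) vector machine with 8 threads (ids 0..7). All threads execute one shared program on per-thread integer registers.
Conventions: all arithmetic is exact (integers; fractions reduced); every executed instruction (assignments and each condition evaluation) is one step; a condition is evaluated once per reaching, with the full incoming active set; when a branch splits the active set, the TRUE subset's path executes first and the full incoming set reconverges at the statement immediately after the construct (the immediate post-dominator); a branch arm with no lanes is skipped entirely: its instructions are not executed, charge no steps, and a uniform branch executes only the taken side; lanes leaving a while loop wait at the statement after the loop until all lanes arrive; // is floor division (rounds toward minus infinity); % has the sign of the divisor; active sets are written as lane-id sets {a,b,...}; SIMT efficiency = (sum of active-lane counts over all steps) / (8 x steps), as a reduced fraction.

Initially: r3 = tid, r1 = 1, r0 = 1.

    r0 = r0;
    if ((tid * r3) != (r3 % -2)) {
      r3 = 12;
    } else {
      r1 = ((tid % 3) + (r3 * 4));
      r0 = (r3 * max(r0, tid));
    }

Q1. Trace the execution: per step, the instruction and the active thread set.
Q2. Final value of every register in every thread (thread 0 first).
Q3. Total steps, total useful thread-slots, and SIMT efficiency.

step 0: r0 <- r0                     {0,1,2,3,4,5,6,7}
step 1: eval ((tid * r3) != (r3 % -2)) {0,1,2,3,4,5,6,7}
step 2: r3 <- 12                     {1,2,3,4,5,6,7}
step 3: r1 <- ((tid % 3) + (r3 * 4)) {0}
step 4: r0 <- (r3 * max(r0, tid))    {0}

Answer: 5 steps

r3: 0,12,12,12,12,12,12,12
r1: 0,1,1,1,1,1,1,1
r0: 0,1,1,1,1,1,1,1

steps = 5; useful = 25; efficiency = 25/40 = 5/8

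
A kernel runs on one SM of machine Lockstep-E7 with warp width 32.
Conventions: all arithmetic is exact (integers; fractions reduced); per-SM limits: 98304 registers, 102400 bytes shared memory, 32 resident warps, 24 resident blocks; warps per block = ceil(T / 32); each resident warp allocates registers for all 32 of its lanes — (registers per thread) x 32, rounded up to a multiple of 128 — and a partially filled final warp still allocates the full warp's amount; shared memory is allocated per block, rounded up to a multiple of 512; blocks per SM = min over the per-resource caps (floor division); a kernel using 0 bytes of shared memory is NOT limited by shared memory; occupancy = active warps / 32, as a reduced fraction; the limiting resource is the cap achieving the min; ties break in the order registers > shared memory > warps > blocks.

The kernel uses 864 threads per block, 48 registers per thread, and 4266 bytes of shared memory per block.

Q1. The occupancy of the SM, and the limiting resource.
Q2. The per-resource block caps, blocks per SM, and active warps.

Answer: occupancy 27/32, limited by warps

registers: 2 blocks
shared memory: 22 blocks
warps: 1 block
blocks: 24 blocks

Answer: 1 block, 27 active warps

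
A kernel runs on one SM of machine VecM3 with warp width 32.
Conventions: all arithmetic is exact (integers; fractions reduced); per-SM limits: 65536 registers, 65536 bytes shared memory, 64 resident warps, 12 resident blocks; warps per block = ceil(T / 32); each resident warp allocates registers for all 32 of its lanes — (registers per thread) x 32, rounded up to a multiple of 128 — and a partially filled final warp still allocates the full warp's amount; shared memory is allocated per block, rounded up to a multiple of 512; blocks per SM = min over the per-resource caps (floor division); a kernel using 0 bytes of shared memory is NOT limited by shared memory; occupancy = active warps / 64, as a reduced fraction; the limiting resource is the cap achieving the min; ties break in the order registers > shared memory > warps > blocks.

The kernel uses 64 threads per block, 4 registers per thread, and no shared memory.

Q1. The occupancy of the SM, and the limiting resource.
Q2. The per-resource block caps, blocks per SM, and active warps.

Answer: occupancy 3/8, limited by blocks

registers: 256 blocks
shared memory: no limit (kernel uses none)
warps: 32 blocks
blocks: 12 blocks

Answer: 12 blocks, 24 active warps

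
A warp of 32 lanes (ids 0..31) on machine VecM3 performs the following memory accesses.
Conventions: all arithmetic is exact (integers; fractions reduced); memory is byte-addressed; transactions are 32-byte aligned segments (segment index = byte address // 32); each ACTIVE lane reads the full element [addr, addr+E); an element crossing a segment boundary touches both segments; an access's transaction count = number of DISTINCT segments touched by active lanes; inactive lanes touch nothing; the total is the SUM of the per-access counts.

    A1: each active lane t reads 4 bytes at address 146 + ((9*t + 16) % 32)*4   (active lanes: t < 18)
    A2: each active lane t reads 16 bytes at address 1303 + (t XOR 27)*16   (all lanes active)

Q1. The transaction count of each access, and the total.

A1: 5 transactions
A2: 17 transactions

Answer: 5,17; total 22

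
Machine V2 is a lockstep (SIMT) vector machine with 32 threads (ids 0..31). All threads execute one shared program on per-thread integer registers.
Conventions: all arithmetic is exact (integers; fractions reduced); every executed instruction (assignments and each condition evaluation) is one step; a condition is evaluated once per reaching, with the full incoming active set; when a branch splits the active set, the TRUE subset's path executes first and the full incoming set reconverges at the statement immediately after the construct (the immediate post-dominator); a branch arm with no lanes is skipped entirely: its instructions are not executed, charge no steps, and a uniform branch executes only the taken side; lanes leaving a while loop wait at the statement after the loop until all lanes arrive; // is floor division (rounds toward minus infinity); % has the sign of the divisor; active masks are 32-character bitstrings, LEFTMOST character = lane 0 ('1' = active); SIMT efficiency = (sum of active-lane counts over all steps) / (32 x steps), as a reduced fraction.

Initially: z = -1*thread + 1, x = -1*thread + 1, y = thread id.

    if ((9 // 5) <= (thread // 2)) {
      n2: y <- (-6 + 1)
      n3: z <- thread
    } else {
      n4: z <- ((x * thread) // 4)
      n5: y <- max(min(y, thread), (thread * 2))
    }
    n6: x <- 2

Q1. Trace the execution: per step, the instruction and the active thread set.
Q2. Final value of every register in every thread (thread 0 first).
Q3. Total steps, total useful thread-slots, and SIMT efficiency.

step 0: eval ((9 // 5) <= (thread // 2)) 11111111111111111111111111111111
step 1: y <- (-6 + 1)                00111111111111111111111111111111
step 2: z <- thread                  00111111111111111111111111111111
step 3: z <- ((x * thread) // 4)     11000000000000000000000000000000
step 4: y <- max(min(y, thread), (thread * 2)) 11000000000000000000000000000000
step 5: x <- 2                       11111111111111111111111111111111

Answer: 6 steps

z: 0,0,2,3,4,5,6,7,8,9,10,11,12,13,14,15,16,17,18,19,20,21,22,23,24,25,26,27,28,29,30,31
x: 2,2,2,2,2,2,2,2,2,2,2,2,2,2,2,2,2,2,2,2,2,2,2,2,2,2,2,2,2,2,2,2
y: 0,2,-5,-5,-5,-5,-5,-5,-5,-5,-5,-5,-5,-5,-5,-5,-5,-5,-5,-5,-5,-5,-5,-5,-5,-5,-5,-5,-5,-5,-5,-5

steps = 6; useful = 128; efficiency = 128/192 = 2/3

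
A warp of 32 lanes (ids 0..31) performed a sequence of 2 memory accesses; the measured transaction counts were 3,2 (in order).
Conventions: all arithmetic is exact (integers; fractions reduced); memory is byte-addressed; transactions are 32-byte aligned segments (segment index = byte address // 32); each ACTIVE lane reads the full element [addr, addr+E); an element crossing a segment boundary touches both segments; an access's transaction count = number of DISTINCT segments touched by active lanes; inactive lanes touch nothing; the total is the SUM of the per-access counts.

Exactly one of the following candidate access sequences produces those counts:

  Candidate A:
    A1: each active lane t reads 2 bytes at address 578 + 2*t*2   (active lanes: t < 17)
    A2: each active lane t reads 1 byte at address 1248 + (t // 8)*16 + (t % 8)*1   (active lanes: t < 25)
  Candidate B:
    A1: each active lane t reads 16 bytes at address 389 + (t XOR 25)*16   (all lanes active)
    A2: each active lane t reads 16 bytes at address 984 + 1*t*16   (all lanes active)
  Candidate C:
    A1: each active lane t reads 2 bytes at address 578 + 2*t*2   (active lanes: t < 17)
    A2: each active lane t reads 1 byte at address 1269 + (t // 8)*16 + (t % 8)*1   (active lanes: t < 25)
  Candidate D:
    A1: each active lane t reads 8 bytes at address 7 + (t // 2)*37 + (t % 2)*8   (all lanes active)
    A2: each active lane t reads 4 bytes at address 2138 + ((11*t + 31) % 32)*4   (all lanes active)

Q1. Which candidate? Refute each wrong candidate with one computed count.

B: A1 gives 17 transactions, not 3
C: A2 gives 3 transactions, not 2
D: A1 gives 19 transactions, not 3
A: all counts match (3,2)

Answer: A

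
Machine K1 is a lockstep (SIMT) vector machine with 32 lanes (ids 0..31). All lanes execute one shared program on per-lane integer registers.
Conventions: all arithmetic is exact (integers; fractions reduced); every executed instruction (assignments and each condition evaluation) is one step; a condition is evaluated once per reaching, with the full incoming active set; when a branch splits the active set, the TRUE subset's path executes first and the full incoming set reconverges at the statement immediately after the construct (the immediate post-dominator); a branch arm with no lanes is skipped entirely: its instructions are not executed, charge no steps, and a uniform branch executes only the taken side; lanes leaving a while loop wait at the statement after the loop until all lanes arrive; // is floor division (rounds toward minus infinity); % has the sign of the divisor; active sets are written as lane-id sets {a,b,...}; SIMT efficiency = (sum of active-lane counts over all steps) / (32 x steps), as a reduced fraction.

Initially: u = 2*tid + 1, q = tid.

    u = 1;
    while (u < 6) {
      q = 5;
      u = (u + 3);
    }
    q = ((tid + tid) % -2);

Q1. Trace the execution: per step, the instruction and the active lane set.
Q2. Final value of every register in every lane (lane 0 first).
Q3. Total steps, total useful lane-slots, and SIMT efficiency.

step 0: u <- 1                       {0,1,2,3,4,5,6,7,8,9,10,11,12,13,14,15,16,17,18,19,20,21,22,23,24,25,26,27,28,29,30,31}
step 1: eval (u < 6)                 {0,1,2,3,4,5,6,7,8,9,10,11,12,13,14,15,16,17,18,19,20,21,22,23,24,25,26,27,28,29,30,31}
step 2: q <- 5                       {0,1,2,3,4,5,6,7,8,9,10,11,12,13,14,15,16,17,18,19,20,21,22,23,24,25,26,27,28,29,30,31}
step 3: u <- (u + 3)                 {0,1,2,3,4,5,6,7,8,9,10,11,12,13,14,15,16,17,18,19,20,21,22,23,24,25,26,27,28,29,30,31}
step 4: eval (u < 6)                 {0,1,2,3,4,5,6,7,8,9,10,11,12,13,14,15,16,17,18,19,20,21,22,23,24,25,26,27,28,29,30,31}
step 5: q <- 5                       {0,1,2,3,4,5,6,7,8,9,10,11,12,13,14,15,16,17,18,19,20,21,22,23,24,25,26,27,28,29,30,31}
step 6: u <- (u + 3)                 {0,1,2,3,4,5,6,7,8,9,10,11,12,13,14,15,16,17,18,19,20,21,22,23,24,25,26,27,28,29,30,31}
step 7: eval (u < 6)                 {0,1,2,3,4,5,6,7,8,9,10,11,12,13,14,15,16,17,18,19,20,21,22,23,24,25,26,27,28,29,30,31}
step 8: q <- ((tid + tid) % -2)      {0,1,2,3,4,5,6,7,8,9,10,11,12,13,14,15,16,17,18,19,20,21,22,23,24,25,26,27,28,29,30,31}

Answer: 9 steps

u: 7,7,7,7,7,7,7,7,7,7,7,7,7,7,7,7,7,7,7,7,7,7,7,7,7,7,7,7,7,7,7,7
q: 0,0,0,0,0,0,0,0,0,0,0,0,0,0,0,0,0,0,0,0,0,0,0,0,0,0,0,0,0,0,0,0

steps = 9; useful = 288; efficiency = 288/288 = 1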